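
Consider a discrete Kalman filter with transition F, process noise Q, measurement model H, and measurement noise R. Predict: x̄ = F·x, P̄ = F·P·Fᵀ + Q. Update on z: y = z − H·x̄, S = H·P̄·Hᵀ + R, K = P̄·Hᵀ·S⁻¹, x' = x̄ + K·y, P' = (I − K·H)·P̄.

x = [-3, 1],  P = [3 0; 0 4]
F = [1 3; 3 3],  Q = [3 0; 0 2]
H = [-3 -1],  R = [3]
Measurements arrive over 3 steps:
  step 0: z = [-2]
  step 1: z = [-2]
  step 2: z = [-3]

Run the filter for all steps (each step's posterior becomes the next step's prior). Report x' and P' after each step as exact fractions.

step 0: x' = [342/179, -674/179], P' = [831/716 -495/179; -495/179 1635/179]
step 1: x' = [9465/177367, 307157/177367], P' = [104508/177367 -345843/354734; -345843/354734 627447/177367]
step 2: x' = [18926535/37444852, 120741621/74889704], P' = [10973931/18722426 -36407889/37444852; -36407889/37444852 264905961/74889704]

step 0: x̄ = F·x = [0, -6]
step 0: P̄ = F·P·Fᵀ + Q = [42 45; 45 65]
step 0: y = z − H·x̄ = [-8]
step 0: S = H·P̄·Hᵀ + R = [716]
step 0: K = P̄·Hᵀ·S⁻¹ = [-171/716; -50/179]
step 0: x' = x̄ + K·y = [342/179, -674/179]
step 0: P' = (I − K·H)·P̄ = [831/716 -495/179; -495/179 1635/179]
step 1: x̄ = F·x = [-1680/179, -996/179]
step 1: P̄ = F·P·Fᵀ + Q = [49959/716 37593/716; 37593/716 32131/716]
step 1: y = z − H·x̄ = [-6394/179]
step 1: S = H·P̄·Hᵀ + R = [177367/179]
step 1: K = P̄·Hᵀ·S⁻¹ = [-93735/354734; -72455/354734]
step 1: x' = x̄ + K·y = [9465/177367, 307157/177367]
step 1: P' = (I − K·H)·P̄ = [104508/177367 -345843/354734; -345843/354734 627447/177367]
step 2: x̄ = F·x = [930936/177367, 949866/177367]
step 2: P̄ = F·P·Fᵀ + Q = [5246103/177367 3885489/177367; 3885489/177367 3829742/177367]
step 2: y = z − H·x̄ = [3210573/177367]
step 2: S = H·P̄·Hᵀ + R = [74889704/177367]
step 2: K = P̄·Hᵀ·S⁻¹ = [-9811899/37444852; -15486209/74889704]
step 2: x' = x̄ + K·y = [18926535/37444852, 120741621/74889704]
step 2: P' = (I − K·H)·P̄ = [10973931/18722426 -36407889/37444852; -36407889/37444852 264905961/74889704]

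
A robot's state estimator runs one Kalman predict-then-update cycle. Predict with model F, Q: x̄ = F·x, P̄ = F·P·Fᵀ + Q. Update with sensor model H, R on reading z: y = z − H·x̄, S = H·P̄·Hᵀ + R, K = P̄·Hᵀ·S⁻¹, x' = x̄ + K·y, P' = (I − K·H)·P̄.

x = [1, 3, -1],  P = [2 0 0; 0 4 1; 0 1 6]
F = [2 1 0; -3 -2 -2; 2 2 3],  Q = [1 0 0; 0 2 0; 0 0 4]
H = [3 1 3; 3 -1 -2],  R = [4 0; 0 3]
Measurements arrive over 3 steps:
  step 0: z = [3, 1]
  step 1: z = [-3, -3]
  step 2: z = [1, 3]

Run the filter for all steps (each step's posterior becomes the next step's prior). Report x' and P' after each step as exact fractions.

step 0: x' = [80815/130028, -44215/65014, 84567/130028], P' = [25211/130028 17867/65014 -17453/130028; 17867/65014 225547/32507 -192637/65014; -17453/130028 -192637/65014 199963/130028]
step 1: x' = [-393585915/401145089, -13608007/401145089, 18509555/401145089], P' = [72256798/401145089 31001580/401145089 -17029278/401145089; 31001580/401145089 7927172777/2005725445 -640905959/401145089; -17029278/401145089 -640905959/401145089 365991415/401145089]
step 2: x' = [4153440893727/6320508210374, 1005757250464/9480762315561, -7933839139003/18961524631122], P' = [1130044889013/6320508210374 259565965957/3160254105187 -279052378495/6320508210374; 259565965957/3160254105187 37294817418518/9480762315561 -15084510320053/9480762315561; -279052378495/6320508210374 -15084510320053/9480762315561 17254643204047/18961524631122]

step 0: x̄ = F·x = [5, -7, 5]
step 0: P̄ = F·P·Fᵀ + Q = [13 -22 19; -22 68 -74; 19 -74 94]
step 0: y = z − H·x̄ = [-20, -11]
step 0: S = H·P̄·Hᵀ + R = [801 -88; -88 172]
step 0: K = P̄·Hᵀ·S⁻¹ = [3688/32507 24935/130028; -9152/32507 -4073/65014; 10141/32507 -22337/130028]
step 0: x' = x̄ + K·y = [80815/130028, -44215/65014, 84567/130028]
step 0: P' = (I − K·H)·P̄ = [25211/130028 17867/65014 -17453/130028; 17867/65014 225547/32507 -192637/65014; -17453/130028 -192637/65014 199963/130028]
step 1: x̄ = F·x = [18300/32507, -234719/130028, 238471/130028]
step 1: P̄ = F·P·Fᵀ + Q = [318999/32507 -341355/32507 214771/32507; -341355/32507 2032739/130028 -1237507/130028; 214771/32507 -1237507/130028 1482523/130028]
step 1: y = z − H·x̄ = [-545189/65014, -367461/130028]
step 1: S = H·P̄·Hᵀ + R = [6806368/32507 4660437/65014; 4660437/65014 12770363/130028]
step 1: K = P̄·Hᵀ·S⁻¹ = [49171035/401145089 73275790/401145089; -305348227/2005725445 -351029829/2005725445; 101495113/401145089 -47388235/401145089]
step 1: x' = x̄ + K·y = [-393585915/401145089, -13608007/401145089, 18509555/401145089]
step 1: P' = (I − K·H)·P̄ = [72256798/401145089 31001580/401145089 -17029278/401145089; 31001580/401145089 7927172777/2005725445 -640905959/401145089; -17029278/401145089 -640905959/401145089 365991415/401145089]
step 2: x̄ = F·x = [-800779837/401145089, 1170954649/401145089, -758859179/401145089]
step 2: P̄ = F·P·Fᵀ + Q = [11998065782/2005725445 -12357459644/2005725445 8105061189/2005725445; -12357459644/2005725445 21493625968/2005725445 -13254015478/2005725445; 8105061189/2005725445 -13254015478/2005725445 19410291503/2005725445]
step 2: y = z − H·x̄ = [3909107488/401145089, 3259011069/401145089]
step 2: S = H·P̄·Hᵀ + R = [304413993983/2005725445 60612478009/2005725445; 60612478009/2005725445 137002522037/2005725445]
step 2: K = P̄·Hᵀ·S⁻¹ = [768027365867/6320508210374 1143035830705/6320508210374; -1405654962007/9480762315561 -1596567694933/9480762315561; 4770859391395/18961524631122 -2283912391481/18961524631122]
step 2: x' = x̄ + K·y = [4153440893727/6320508210374, 1005757250464/9480762315561, -7933839139003/18961524631122]
step 2: P' = (I − K·H)·P̄ = [1130044889013/6320508210374 259565965957/3160254105187 -279052378495/6320508210374; 259565965957/3160254105187 37294817418518/9480762315561 -15084510320053/9480762315561; -279052378495/6320508210374 -15084510320053/9480762315561 17254643204047/18961524631122]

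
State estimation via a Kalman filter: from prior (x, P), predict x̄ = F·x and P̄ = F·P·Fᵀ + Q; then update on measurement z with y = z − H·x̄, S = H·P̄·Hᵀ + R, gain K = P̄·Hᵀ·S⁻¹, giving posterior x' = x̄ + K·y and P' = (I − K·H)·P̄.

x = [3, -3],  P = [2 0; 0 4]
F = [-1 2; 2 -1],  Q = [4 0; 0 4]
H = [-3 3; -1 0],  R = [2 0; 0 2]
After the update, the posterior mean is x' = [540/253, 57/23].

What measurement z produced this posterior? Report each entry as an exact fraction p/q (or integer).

z = [1, -3]

x̄ = F·x = [-9, 9]
P̄ = F·P·Fᵀ + Q = [22 -12; -12 16]
S = H·P̄·Hᵀ + R = [560 102; 102 24]
K = P̄·Hᵀ·S⁻¹ = [-17/253 -479/759; 6/23 -14/23]
x' − x̄ = [2817/253, -150/23] = K·y
y = (KᵀK)⁻¹·Kᵀ·(x' − x̄) = [-53, -12]
z = y + H·x̄ = [-53, -12] + [54, 9] = [1, -3]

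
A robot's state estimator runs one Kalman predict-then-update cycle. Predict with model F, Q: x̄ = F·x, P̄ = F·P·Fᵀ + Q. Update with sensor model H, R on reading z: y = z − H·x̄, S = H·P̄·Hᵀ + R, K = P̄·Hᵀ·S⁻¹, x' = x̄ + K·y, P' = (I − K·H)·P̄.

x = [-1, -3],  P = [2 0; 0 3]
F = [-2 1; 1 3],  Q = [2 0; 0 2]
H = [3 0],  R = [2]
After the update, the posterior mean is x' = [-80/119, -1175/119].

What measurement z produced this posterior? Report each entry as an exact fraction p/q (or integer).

z = [-2]

x̄ = F·x = [-1, -10]
P̄ = F·P·Fᵀ + Q = [13 5; 5 31]
S = H·P̄·Hᵀ + R = [119]
K = P̄·Hᵀ·S⁻¹ = [39/119; 15/119]
x' − x̄ = [39/119, 15/119] = K·y
y = (KᵀK)⁻¹·Kᵀ·(x' − x̄) = [1]
z = y + H·x̄ = [1] + [-3] = [-2]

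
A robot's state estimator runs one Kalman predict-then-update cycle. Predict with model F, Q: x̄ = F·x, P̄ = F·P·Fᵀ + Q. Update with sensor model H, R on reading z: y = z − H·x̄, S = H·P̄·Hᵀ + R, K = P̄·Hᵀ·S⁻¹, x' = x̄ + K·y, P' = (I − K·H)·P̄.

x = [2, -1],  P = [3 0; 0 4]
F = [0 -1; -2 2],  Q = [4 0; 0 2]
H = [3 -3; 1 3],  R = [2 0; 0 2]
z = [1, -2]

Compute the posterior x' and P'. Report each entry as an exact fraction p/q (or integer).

x̄ = F·x = [1, -6]
P̄ = F·P·Fᵀ + Q = [8 -8; -8 30]
y = z − H·x̄ = [-20, 15]
S = H·P̄·Hᵀ + R = [488 -294; -294 232]
K = P̄·Hᵀ·S⁻¹ = [1608/6695 1576/6695; -9/103 25/103]
x' = x̄ + K·y = [-365/1339, -63/103]
P' = (I − K·H)·P̄ = [1592/6695 8/103; 8/103 14/103]

x' = [-365/1339, -63/103]
P' = [1592/6695 8/103; 8/103 14/103]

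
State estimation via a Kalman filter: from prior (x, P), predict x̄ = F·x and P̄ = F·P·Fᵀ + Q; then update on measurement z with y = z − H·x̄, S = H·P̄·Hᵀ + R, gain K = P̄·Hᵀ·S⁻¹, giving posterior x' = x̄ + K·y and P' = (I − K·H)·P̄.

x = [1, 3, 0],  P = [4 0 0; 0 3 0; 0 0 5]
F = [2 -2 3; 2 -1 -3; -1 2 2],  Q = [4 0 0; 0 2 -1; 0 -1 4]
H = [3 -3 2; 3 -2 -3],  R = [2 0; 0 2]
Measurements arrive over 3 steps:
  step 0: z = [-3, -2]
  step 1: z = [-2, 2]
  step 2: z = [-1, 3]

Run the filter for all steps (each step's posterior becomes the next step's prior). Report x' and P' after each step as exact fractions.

step 0: x̄ = F·x = [-4, -1, 5]
step 0: P̄ = F·P·Fᵀ + Q = [77 -23 10; -23 66 -45; 10 -45 40]
step 0: y = z − H·x̄ = [-4, 23]
step 0: S = H·P̄·Hᵀ + R = [2523 939; 939 875]
step 0: K = P̄·Hᵀ·S⁻¹ = [48067/1325904 107567/441968; -3629/19216 2445/19216; 214375/1325904 -76685/441968]
step 0: x' = x̄ + K·y = [1926239/1325904, 51535/19216, 480755/1325904]
step 0: P' = (I − K·H)·P̄ = [7006021/1325904 115397/19216 1482625/1325904; 115397/19216 134073/19216 24385/19216; 1482625/1325904 24385/19216 514285/1325904]
step 1: x̄ = F·x = [-1817087/1325904, -572851/662952, 6147101/1325904]
step 1: P̄ = F·P·Fᵀ + Q = [8861989/1325904 -414535/662952 4691633/1325904; -414535/662952 1252453/331476 -97955/662952; 4691633/1325904 -97955/662952 27051373/1325904]
step 1: y = z − H·x̄ = [-12931855/1325904, 3031621/165738]
step 1: S = H·P̄·Hᵀ + R = [309277285/1325904 -6888733/165738; -6888733/165738 16816240/82869]
step 1: K = P̄·Hᵀ·S⁻¹ = [2098181227/15117421719 4903479833/60469686876; -1032372856/15117421719 -3524569841/60469686876; 2795614775/15117421719 -12697184375/60469686876]
step 1: x' = x̄ + K·y = [-25011424659/20156562292, -25481869085/20156562292, -20323510927/20156562292]
step 1: P' = (I − K·H)·P̄ = [108340367939/60469686876 119625788485/60469686876 25320855727/60469686876; 119625788485/60469686876 141020158091/60469686876 27962062985/60469686876; 25320855727/60469686876 27962062985/60469686876 15144269987/60469686876]
step 2: x̄ = F·x = [-60029643929/20156562292, 9107388137/5039140573, -66599335365/20156562292]
step 2: P̄ = F·P·Fᵀ + Q = [386918486531/60469686876 -4563765325/5039140573 109103964287/60469686876; -4563765325/5039140573 18086532394/5039140573 -8198160852/5039140573; 109103964287/60469686876 -8198160852/5039140573 618786754787/60469686876]
step 2: y = z − H·x̄ = [402419697869/20156562292, 28404929416/5039140573]
step 2: S = H·P̄·Hᵀ + R = [11507254314563/60469686876 89504366412/5039140573; 89504366412/5039140573 629434648956/5039140573]
step 2: K = P̄·Hᵀ·S⁻¹ = [14668181866543/118190329235675 152034852306193/1418283950828100; -10086897636984/118190329235675 -39727724168209/1418283950828100; 21333110713591/118190329235675 -95523270771553/472761316942700]
step 2: x' = x̄ + K·y = [36815060189242/354570987707025, -19303870624471/354570987707025, -99216579721157/118190329235675]
step 2: P' = (I − K·H)·P̄ = [2211913939112677/1418283950828100 2424189275621099/1418283950828100 164810395720383/472761316942700; 2424189275621099/1418283950828100 2865231281604013/1418283950828100 180173412443521/472761316942700; 164810395720383/472761316942700 180173412443521/472761316942700 108376967939071/472761316942700]

step 0: x' = [1926239/1325904, 51535/19216, 480755/1325904], P' = [7006021/1325904 115397/19216 1482625/1325904; 115397/19216 134073/19216 24385/19216; 1482625/1325904 24385/19216 514285/1325904]
step 1: x' = [-25011424659/20156562292, -25481869085/20156562292, -20323510927/20156562292], P' = [108340367939/60469686876 119625788485/60469686876 25320855727/60469686876; 119625788485/60469686876 141020158091/60469686876 27962062985/60469686876; 25320855727/60469686876 27962062985/60469686876 15144269987/60469686876]
step 2: x' = [36815060189242/354570987707025, -19303870624471/354570987707025, -99216579721157/118190329235675], P' = [2211913939112677/1418283950828100 2424189275621099/1418283950828100 164810395720383/472761316942700; 2424189275621099/1418283950828100 2865231281604013/1418283950828100 180173412443521/472761316942700; 164810395720383/472761316942700 180173412443521/472761316942700 108376967939071/472761316942700]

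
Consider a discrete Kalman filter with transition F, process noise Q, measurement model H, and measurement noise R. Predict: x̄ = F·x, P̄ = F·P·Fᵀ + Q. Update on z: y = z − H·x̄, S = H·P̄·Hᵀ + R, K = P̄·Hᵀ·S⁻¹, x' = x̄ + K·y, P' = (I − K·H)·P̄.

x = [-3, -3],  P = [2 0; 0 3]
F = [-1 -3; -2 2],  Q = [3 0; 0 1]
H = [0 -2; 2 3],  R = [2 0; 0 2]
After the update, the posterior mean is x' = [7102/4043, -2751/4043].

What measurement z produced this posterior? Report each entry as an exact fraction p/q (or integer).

z = [1, 1]

x̄ = F·x = [12, 0]
P̄ = F·P·Fᵀ + Q = [32 -14; -14 21]
S = H·P̄·Hᵀ + R = [86 -70; -70 151]
K = P̄·Hᵀ·S⁻¹ = [2884/4043 1926/4043; -1946/4043 35/4043]
x' − x̄ = [-41414/4043, -2751/4043] = K·y
y = (KᵀK)⁻¹·Kᵀ·(x' − x̄) = [1, -23]
z = y + H·x̄ = [1, -23] + [0, 24] = [1, 1]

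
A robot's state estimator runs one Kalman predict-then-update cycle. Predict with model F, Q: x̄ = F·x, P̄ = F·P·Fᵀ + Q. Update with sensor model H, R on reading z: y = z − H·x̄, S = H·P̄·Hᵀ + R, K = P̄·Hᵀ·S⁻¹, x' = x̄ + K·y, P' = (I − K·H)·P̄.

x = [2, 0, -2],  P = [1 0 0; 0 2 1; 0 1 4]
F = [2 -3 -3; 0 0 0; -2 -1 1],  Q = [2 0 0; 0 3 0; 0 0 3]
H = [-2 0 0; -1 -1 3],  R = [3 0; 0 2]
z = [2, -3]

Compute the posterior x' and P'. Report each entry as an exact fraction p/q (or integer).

x' = [-4948/4929, -1041/3286, -44675/29574]
P' = [1202/1643 -54/1643 1112/4929; -54/1643 9543/3286 3075/3286; 1112/4929 3075/3286 17599/29574]

x̄ = F·x = [10, 0, -6]
P̄ = F·P·Fᵀ + Q = [78 0 -10; 0 3 0; -10 0 11]
y = z − H·x̄ = [22, 25]
S = H·P̄·Hᵀ + R = [315 216; 216 242]
K = P̄·Hᵀ·S⁻¹ = [-2404/4929 -18/1643; 36/1643 -105/3286; -2224/14787 1025/3286]
x' = x̄ + K·y = [-4948/4929, -1041/3286, -44675/29574]
P' = (I − K·H)·P̄ = [1202/1643 -54/1643 1112/4929; -54/1643 9543/3286 3075/3286; 1112/4929 3075/3286 17599/29574]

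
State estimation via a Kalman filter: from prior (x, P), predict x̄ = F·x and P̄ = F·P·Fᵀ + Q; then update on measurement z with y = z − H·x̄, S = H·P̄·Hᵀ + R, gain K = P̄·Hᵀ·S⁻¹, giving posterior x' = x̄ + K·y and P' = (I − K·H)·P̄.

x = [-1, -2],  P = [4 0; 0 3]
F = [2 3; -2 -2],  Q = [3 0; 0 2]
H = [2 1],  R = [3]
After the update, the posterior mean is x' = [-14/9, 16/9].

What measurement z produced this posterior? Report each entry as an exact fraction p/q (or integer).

x̄ = F·x = [-8, 6]
P̄ = F·P·Fᵀ + Q = [46 -34; -34 30]
S = H·P̄·Hᵀ + R = [81]
K = P̄·Hᵀ·S⁻¹ = [58/81; -38/81]
x' − x̄ = [58/9, -38/9] = K·y
y = (KᵀK)⁻¹·Kᵀ·(x' − x̄) = [9]
z = y + H·x̄ = [9] + [-10] = [-1]

z = [-1]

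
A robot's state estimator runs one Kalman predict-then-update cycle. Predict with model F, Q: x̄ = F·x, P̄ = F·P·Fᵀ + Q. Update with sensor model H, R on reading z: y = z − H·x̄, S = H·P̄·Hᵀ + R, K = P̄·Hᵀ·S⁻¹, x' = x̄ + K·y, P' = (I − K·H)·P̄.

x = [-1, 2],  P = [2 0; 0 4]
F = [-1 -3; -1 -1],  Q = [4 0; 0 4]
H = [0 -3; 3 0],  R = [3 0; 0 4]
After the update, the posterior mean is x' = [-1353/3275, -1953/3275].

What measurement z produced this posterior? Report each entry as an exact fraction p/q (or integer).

x̄ = F·x = [-5, -1]
P̄ = F·P·Fᵀ + Q = [42 14; 14 10]
S = H·P̄·Hᵀ + R = [93 -126; -126 382]
K = P̄·Hᵀ·S⁻¹ = [-28/3275 1071/3275; -1028/3275 21/3275]
x' − x̄ = [15022/3275, 1322/3275] = K·y
y = (KᵀK)⁻¹·Kᵀ·(x' − x̄) = [-1, 14]
z = y + H·x̄ = [-1, 14] + [3, -15] = [2, -1]

z = [2, -1]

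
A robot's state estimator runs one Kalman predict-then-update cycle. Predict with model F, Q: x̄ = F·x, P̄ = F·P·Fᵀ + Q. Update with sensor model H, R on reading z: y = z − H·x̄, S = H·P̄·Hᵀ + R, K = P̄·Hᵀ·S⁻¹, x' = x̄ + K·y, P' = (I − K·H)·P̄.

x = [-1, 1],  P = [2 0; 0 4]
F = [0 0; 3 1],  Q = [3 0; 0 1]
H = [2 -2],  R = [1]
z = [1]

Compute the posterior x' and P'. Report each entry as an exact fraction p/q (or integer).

x' = [-6/35, -24/35]
P' = [93/35 92/35; 92/35 299/105]

x̄ = F·x = [0, -2]
P̄ = F·P·Fᵀ + Q = [3 0; 0 23]
y = z − H·x̄ = [-3]
S = H·P̄·Hᵀ + R = [105]
K = P̄·Hᵀ·S⁻¹ = [2/35; -46/105]
x' = x̄ + K·y = [-6/35, -24/35]
P' = (I − K·H)·P̄ = [93/35 92/35; 92/35 299/105]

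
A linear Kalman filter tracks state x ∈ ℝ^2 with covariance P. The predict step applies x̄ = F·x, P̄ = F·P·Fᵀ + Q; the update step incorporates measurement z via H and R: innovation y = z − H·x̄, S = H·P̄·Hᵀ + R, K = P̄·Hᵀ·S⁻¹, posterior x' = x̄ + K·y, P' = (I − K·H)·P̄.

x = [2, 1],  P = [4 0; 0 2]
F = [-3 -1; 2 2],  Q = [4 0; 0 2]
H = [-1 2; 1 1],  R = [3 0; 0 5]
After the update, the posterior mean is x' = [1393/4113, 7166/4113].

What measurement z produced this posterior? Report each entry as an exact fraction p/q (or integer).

z = [3, 3]

x̄ = F·x = [-7, 6]
P̄ = F·P·Fᵀ + Q = [42 -28; -28 26]
S = H·P̄·Hᵀ + R = [261 -18; -18 17]
K = P̄·Hᵀ·S⁻¹ = [-1414/4113 210/457; 1324/4113 102/457]
x' − x̄ = [30184/4113, -17512/4113] = K·y
y = (KᵀK)⁻¹·Kᵀ·(x' − x̄) = [-16, 4]
z = y + H·x̄ = [-16, 4] + [19, -1] = [3, 3]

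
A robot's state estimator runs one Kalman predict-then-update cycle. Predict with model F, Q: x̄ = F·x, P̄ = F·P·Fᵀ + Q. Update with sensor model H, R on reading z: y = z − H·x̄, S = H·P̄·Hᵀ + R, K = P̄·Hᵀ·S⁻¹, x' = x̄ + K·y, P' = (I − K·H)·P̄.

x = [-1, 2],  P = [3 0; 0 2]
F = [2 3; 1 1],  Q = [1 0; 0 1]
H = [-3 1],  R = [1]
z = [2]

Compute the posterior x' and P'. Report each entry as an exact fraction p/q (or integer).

x' = [-197/214, -88/107]
P' = [73/214 69/107; 69/107 192/107]

x̄ = F·x = [4, 1]
P̄ = F·P·Fᵀ + Q = [31 12; 12 6]
y = z − H·x̄ = [13]
S = H·P̄·Hᵀ + R = [214]
K = P̄·Hᵀ·S⁻¹ = [-81/214; -15/107]
x' = x̄ + K·y = [-197/214, -88/107]
P' = (I − K·H)·P̄ = [73/214 69/107; 69/107 192/107]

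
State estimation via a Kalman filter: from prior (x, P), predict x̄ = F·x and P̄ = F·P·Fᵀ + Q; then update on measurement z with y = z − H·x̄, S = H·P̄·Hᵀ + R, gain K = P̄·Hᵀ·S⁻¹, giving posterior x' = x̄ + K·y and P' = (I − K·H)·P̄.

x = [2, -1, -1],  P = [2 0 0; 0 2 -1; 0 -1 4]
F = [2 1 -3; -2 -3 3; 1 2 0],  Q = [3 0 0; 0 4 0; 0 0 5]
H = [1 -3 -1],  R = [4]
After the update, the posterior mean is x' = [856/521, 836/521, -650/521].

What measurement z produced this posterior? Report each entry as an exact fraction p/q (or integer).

x̄ = F·x = [6, -4, 0]
P̄ = F·P·Fᵀ + Q = [55 -62 14; -62 84 -22; 14 -22 15]
S = H·P̄·Hᵀ + R = [1042]
K = P̄·Hᵀ·S⁻¹ = [227/1042; -146/521; 65/1042]
x' − x̄ = [-2270/521, 2920/521, -650/521] = K·y
y = (KᵀK)⁻¹·Kᵀ·(x' − x̄) = [-20]
z = y + H·x̄ = [-20] + [18] = [-2]

z = [-2]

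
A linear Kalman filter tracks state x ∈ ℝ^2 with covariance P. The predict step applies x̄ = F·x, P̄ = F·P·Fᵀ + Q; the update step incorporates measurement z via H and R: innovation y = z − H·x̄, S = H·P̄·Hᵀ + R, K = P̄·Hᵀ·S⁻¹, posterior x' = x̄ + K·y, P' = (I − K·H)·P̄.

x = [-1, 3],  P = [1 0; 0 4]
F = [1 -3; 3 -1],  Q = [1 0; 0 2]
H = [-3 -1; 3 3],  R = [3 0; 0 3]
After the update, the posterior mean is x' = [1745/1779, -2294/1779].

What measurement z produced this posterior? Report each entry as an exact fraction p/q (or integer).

z = [-2, -1]

x̄ = F·x = [-10, -6]
P̄ = F·P·Fᵀ + Q = [38 15; 15 15]
S = H·P̄·Hᵀ + R = [450 -567; -567 750]
K = P̄·Hᵀ·S⁻¹ = [-733/1779 -59/593; 670/1779 240/593]
x' − x̄ = [19535/1779, 8380/1779] = K·y
y = (KᵀK)⁻¹·Kᵀ·(x' − x̄) = [-38, 47]
z = y + H·x̄ = [-38, 47] + [36, -48] = [-2, -1]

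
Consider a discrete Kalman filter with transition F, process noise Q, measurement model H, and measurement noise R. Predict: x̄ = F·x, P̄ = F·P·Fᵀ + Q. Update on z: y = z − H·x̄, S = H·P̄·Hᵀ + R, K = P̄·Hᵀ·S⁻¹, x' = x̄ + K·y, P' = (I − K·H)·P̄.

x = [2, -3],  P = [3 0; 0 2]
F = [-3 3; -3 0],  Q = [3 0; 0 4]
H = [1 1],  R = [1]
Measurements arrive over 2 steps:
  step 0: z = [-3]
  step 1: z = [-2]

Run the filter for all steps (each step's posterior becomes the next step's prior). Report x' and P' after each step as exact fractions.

step 0: x̄ = F·x = [-15, -6]
step 0: P̄ = F·P·Fᵀ + Q = [48 27; 27 31]
step 0: y = z − H·x̄ = [18]
step 0: S = H·P̄·Hᵀ + R = [134]
step 0: K = P̄·Hᵀ·S⁻¹ = [75/134; 29/67]
step 0: x' = x̄ + K·y = [-330/67, 120/67]
step 0: P' = (I − K·H)·P̄ = [807/134 -366/67; -366/67 395/67]
step 1: x̄ = F·x = [1350/67, 990/67]
step 1: P̄ = F·P·Fᵀ + Q = [27951/134 13851/134; 13851/134 7799/134]
step 1: y = z − H·x̄ = [-2474/67]
step 1: S = H·P̄·Hᵀ + R = [31793/67]
step 1: K = P̄·Hᵀ·S⁻¹ = [20901/31793; 10825/31793]
step 1: x' = x̄ + K·y = [-131172/31793, 70060/31793]
step 1: P' = (I − K·H)·P̄ = [223023/63586 -181221/63586; -181221/63586 202871/63586]

step 0: x' = [-330/67, 120/67], P' = [807/134 -366/67; -366/67 395/67]
step 1: x' = [-131172/31793, 70060/31793], P' = [223023/63586 -181221/63586; -181221/63586 202871/63586]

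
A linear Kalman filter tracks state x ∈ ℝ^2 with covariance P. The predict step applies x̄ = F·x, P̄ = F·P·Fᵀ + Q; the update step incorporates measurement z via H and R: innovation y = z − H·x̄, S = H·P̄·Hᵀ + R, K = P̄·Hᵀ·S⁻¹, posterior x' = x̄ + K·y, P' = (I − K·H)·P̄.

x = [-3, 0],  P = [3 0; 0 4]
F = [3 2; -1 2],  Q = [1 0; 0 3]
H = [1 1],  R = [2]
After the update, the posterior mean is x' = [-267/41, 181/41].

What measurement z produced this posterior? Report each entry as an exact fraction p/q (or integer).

x̄ = F·x = [-9, 3]
P̄ = F·P·Fᵀ + Q = [44 7; 7 22]
S = H·P̄·Hᵀ + R = [82]
K = P̄·Hᵀ·S⁻¹ = [51/82; 29/82]
x' − x̄ = [102/41, 58/41] = K·y
y = (KᵀK)⁻¹·Kᵀ·(x' − x̄) = [4]
z = y + H·x̄ = [4] + [-6] = [-2]

z = [-2]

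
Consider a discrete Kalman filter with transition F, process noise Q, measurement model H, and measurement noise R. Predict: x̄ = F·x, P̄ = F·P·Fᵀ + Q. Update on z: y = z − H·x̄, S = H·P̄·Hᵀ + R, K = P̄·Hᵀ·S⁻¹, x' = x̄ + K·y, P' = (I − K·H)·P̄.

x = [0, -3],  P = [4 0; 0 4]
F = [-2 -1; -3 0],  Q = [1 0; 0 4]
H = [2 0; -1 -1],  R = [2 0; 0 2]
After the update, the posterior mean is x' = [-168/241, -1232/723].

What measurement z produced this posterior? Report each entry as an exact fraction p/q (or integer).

z = [-2, 2]

x̄ = F·x = [3, 0]
P̄ = F·P·Fᵀ + Q = [21 24; 24 40]
S = H·P̄·Hᵀ + R = [86 -90; -90 111]
K = P̄·Hᵀ·S⁻¹ = [102/241 -15/241; -72/241 -592/723]
x' − x̄ = [-891/241, -1232/723] = K·y
y = (KᵀK)⁻¹·Kᵀ·(x' − x̄) = [-8, 5]
z = y + H·x̄ = [-8, 5] + [6, -3] = [-2, 2]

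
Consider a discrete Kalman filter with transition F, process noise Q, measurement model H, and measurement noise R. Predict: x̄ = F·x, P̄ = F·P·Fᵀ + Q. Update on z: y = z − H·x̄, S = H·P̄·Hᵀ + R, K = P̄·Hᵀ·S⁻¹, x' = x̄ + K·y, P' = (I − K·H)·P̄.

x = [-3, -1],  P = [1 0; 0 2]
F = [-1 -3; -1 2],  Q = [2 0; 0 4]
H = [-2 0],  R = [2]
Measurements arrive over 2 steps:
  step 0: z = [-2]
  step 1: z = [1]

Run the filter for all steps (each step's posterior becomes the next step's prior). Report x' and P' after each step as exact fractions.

step 0: x̄ = F·x = [6, 1]
step 0: P̄ = F·P·Fᵀ + Q = [21 -11; -11 13]
step 0: y = z − H·x̄ = [10]
step 0: S = H·P̄·Hᵀ + R = [86]
step 0: K = P̄·Hᵀ·S⁻¹ = [-21/43; 11/43]
step 0: x' = x̄ + K·y = [48/43, 153/43]
step 0: P' = (I − K·H)·P̄ = [21/43 -11/43; -11/43 317/43]
step 1: x̄ = F·x = [-507/43, 6]
step 1: P̄ = F·P·Fᵀ + Q = [2894/43 -44; -44 35]
step 1: y = z − H·x̄ = [-971/43]
step 1: S = H·P̄·Hᵀ + R = [11662/43]
step 1: K = P̄·Hᵀ·S⁻¹ = [-2894/5831; 1892/5831]
step 1: x' = x̄ + K·y = [-3401/5831, -7738/5831]
step 1: P' = (I − K·H)·P̄ = [2894/5831 -1892/5831; -1892/5831 37589/5831]

step 0: x' = [48/43, 153/43], P' = [21/43 -11/43; -11/43 317/43]
step 1: x' = [-3401/5831, -7738/5831], P' = [2894/5831 -1892/5831; -1892/5831 37589/5831]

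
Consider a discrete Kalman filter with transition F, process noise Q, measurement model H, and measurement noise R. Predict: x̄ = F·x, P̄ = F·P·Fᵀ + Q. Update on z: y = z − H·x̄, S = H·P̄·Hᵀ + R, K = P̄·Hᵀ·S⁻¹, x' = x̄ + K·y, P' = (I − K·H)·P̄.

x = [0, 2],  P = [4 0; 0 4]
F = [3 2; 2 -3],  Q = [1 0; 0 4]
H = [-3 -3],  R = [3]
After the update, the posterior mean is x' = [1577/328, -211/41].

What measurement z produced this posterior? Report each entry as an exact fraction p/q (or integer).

x̄ = F·x = [4, -6]
P̄ = F·P·Fᵀ + Q = [53 0; 0 56]
S = H·P̄·Hᵀ + R = [984]
K = P̄·Hᵀ·S⁻¹ = [-53/328; -7/41]
x' − x̄ = [265/328, 35/41] = K·y
y = (KᵀK)⁻¹·Kᵀ·(x' − x̄) = [-5]
z = y + H·x̄ = [-5] + [6] = [1]

z = [1]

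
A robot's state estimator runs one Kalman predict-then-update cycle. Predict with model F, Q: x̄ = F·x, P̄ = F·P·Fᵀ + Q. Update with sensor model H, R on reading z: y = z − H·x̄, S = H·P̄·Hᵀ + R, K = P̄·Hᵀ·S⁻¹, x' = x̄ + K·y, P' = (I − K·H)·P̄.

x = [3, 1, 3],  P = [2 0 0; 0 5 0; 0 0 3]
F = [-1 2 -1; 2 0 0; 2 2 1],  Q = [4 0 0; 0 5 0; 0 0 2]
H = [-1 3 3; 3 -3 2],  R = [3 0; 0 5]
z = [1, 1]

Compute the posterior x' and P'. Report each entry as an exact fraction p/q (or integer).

x' = [-208544/115541, -154119/115541, 134803/115541]
P' = [555993/115541 384997/115541 -200639/115541; 384997/115541 884146/346623 -455345/346623; -200639/115541 -455345/346623 324823/346623]

x̄ = F·x = [-4, 6, 11]
P̄ = F·P·Fᵀ + Q = [29 -4 13; -4 13 8; 13 8 33]
y = z − H·x̄ = [-54, 9]
S = H·P̄·Hᵀ + R = [536 13; 13 647]
K = P̄·Hᵀ·S⁻¹ = [-973/115541 22342/115541; 43804/346623 -19631/346623; 70117/346623 41986/346623]
x' = x̄ + K·y = [-208544/115541, -154119/115541, 134803/115541]
P' = (I − K·H)·P̄ = [555993/115541 384997/115541 -200639/115541; 384997/115541 884146/346623 -455345/346623; -200639/115541 -455345/346623 324823/346623]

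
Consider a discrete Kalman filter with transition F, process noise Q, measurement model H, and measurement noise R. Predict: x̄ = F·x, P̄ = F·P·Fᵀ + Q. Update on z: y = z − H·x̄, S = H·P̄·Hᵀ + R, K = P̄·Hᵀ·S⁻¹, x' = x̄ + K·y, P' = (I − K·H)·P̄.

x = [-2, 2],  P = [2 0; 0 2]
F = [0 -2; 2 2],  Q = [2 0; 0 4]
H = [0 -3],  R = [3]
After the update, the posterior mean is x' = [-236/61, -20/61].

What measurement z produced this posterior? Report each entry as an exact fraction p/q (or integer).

z = [1]

x̄ = F·x = [-4, 0]
P̄ = F·P·Fᵀ + Q = [10 -8; -8 20]
S = H·P̄·Hᵀ + R = [183]
K = P̄·Hᵀ·S⁻¹ = [8/61; -20/61]
x' − x̄ = [8/61, -20/61] = K·y
y = (KᵀK)⁻¹·Kᵀ·(x' − x̄) = [1]
z = y + H·x̄ = [1] + [0] = [1]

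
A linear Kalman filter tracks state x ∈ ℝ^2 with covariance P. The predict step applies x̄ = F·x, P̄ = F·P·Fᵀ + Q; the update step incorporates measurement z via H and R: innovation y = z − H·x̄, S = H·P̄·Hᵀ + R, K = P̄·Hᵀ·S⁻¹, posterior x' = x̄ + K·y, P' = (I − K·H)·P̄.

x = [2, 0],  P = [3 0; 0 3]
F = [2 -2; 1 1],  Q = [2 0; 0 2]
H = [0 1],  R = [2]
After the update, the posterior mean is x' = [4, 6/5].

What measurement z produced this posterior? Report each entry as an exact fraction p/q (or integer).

x̄ = F·x = [4, 2]
P̄ = F·P·Fᵀ + Q = [26 0; 0 8]
S = H·P̄·Hᵀ + R = [10]
K = P̄·Hᵀ·S⁻¹ = [0; 4/5]
x' − x̄ = [0, -4/5] = K·y
y = (KᵀK)⁻¹·Kᵀ·(x' − x̄) = [-1]
z = y + H·x̄ = [-1] + [2] = [1]

z = [1]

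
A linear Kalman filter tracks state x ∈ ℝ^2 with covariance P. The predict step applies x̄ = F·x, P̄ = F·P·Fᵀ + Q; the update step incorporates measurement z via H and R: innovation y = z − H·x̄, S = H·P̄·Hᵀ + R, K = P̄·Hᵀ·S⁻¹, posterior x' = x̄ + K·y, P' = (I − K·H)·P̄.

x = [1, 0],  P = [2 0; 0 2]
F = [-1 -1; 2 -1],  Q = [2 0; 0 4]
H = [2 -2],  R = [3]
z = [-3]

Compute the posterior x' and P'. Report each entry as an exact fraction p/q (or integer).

x' = [-17/33, 34/33]
P' = [338/99 314/99; 314/99 362/99]

x̄ = F·x = [-1, 2]
P̄ = F·P·Fᵀ + Q = [6 -2; -2 14]
y = z − H·x̄ = [3]
S = H·P̄·Hᵀ + R = [99]
K = P̄·Hᵀ·S⁻¹ = [16/99; -32/99]
x' = x̄ + K·y = [-17/33, 34/33]
P' = (I − K·H)·P̄ = [338/99 314/99; 314/99 362/99]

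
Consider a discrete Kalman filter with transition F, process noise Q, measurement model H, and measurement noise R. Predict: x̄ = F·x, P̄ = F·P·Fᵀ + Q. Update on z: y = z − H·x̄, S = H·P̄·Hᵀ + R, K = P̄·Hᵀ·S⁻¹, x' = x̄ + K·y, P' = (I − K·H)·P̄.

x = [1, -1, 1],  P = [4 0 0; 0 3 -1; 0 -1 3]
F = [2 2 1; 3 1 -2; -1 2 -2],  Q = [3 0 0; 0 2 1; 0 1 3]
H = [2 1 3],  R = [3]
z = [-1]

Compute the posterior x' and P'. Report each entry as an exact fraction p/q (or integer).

x̄ = F·x = [1, 0, -5]
P̄ = F·P·Fᵀ + Q = [30 27 0; 27 57 13; 0 13 39]
y = z − H·x̄ = [12]
S = H·P̄·Hᵀ + R = [717]
K = P̄·Hᵀ·S⁻¹ = [29/239; 50/239; 130/717]
x' = x̄ + K·y = [587/239, 600/239, -675/239]
P' = (I − K·H)·P̄ = [4647/239 2103/239 -3770/239; 2103/239 6123/239 -3393/239; -3770/239 -3393/239 11063/717]

x' = [587/239, 600/239, -675/239]
P' = [4647/239 2103/239 -3770/239; 2103/239 6123/239 -3393/239; -3770/239 -3393/239 11063/717]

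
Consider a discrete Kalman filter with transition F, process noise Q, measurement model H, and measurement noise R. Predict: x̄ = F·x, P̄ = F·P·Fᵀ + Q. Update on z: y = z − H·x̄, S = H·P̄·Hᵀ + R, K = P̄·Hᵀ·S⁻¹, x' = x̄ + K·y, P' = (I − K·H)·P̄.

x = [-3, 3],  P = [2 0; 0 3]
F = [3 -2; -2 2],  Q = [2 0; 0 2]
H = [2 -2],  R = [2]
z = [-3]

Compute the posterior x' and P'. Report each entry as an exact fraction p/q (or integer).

x̄ = F·x = [-15, 12]
P̄ = F·P·Fᵀ + Q = [32 -24; -24 22]
y = z − H·x̄ = [51]
S = H·P̄·Hᵀ + R = [410]
K = P̄·Hᵀ·S⁻¹ = [56/205; -46/205]
x' = x̄ + K·y = [-219/205, 114/205]
P' = (I − K·H)·P̄ = [288/205 232/205; 232/205 278/205]

x' = [-219/205, 114/205]
P' = [288/205 232/205; 232/205 278/205]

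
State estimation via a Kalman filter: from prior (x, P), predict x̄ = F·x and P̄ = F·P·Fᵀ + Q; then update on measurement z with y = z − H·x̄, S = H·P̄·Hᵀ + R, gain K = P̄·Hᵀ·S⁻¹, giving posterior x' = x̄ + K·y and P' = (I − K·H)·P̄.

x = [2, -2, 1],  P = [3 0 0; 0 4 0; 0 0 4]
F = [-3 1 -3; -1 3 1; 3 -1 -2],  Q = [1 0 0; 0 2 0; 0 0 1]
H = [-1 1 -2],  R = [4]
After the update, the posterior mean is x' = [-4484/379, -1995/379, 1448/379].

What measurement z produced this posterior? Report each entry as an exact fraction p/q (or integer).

z = [-1]

x̄ = F·x = [-11, -7, 6]
P̄ = F·P·Fᵀ + Q = [68 9 -7; 9 45 -29; -7 -29 48]
S = H·P̄·Hᵀ + R = [379]
K = P̄·Hᵀ·S⁻¹ = [-45/379; 94/379; -118/379]
x' − x̄ = [-315/379, 658/379, -826/379] = K·y
y = (KᵀK)⁻¹·Kᵀ·(x' − x̄) = [7]
z = y + H·x̄ = [7] + [-8] = [-1]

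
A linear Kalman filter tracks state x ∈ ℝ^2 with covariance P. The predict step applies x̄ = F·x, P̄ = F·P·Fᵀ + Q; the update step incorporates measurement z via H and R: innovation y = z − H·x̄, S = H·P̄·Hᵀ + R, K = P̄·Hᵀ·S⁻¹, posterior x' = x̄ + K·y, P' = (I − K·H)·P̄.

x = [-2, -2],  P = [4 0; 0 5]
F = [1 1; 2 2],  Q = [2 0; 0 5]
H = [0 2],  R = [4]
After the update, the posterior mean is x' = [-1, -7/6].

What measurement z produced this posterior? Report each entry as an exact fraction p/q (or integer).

x̄ = F·x = [-4, -8]
P̄ = F·P·Fᵀ + Q = [11 18; 18 41]
S = H·P̄·Hᵀ + R = [168]
K = P̄·Hᵀ·S⁻¹ = [3/14; 41/84]
x' − x̄ = [3, 41/6] = K·y
y = (KᵀK)⁻¹·Kᵀ·(x' − x̄) = [14]
z = y + H·x̄ = [14] + [-16] = [-2]

z = [-2]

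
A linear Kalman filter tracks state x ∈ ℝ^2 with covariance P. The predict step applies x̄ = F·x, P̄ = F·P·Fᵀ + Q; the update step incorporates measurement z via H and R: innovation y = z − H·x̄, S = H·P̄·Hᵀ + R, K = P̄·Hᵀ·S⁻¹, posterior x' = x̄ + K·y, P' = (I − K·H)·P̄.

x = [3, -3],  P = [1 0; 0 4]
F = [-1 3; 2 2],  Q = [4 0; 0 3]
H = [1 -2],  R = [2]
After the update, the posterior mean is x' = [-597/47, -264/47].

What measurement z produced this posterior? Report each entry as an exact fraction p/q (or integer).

x̄ = F·x = [-12, 0]
P̄ = F·P·Fᵀ + Q = [41 22; 22 23]
S = H·P̄·Hᵀ + R = [47]
K = P̄·Hᵀ·S⁻¹ = [-3/47; -24/47]
x' − x̄ = [-33/47, -264/47] = K·y
y = (KᵀK)⁻¹·Kᵀ·(x' − x̄) = [11]
z = y + H·x̄ = [11] + [-12] = [-1]

z = [-1]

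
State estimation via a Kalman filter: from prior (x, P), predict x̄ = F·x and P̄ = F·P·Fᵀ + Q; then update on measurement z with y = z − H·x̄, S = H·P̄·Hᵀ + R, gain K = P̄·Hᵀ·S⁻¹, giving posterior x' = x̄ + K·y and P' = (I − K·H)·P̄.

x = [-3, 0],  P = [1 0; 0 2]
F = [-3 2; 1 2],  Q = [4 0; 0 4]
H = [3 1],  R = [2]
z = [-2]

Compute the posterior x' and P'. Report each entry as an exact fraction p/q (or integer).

x̄ = F·x = [9, -3]
P̄ = F·P·Fᵀ + Q = [21 5; 5 13]
y = z − H·x̄ = [-26]
S = H·P̄·Hᵀ + R = [234]
K = P̄·Hᵀ·S⁻¹ = [34/117; 14/117]
x' = x̄ + K·y = [13/9, -55/9]
P' = (I − K·H)·P̄ = [145/117 -367/117; -367/117 1129/117]

x' = [13/9, -55/9]
P' = [145/117 -367/117; -367/117 1129/117]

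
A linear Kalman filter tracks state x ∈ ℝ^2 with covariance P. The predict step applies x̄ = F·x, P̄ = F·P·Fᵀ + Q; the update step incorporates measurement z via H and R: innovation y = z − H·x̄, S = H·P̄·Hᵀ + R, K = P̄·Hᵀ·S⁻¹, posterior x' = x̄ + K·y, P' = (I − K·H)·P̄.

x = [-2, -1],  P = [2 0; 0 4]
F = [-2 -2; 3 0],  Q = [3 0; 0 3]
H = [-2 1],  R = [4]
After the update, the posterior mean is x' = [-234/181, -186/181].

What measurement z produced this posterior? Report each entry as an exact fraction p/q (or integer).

x̄ = F·x = [6, -6]
P̄ = F·P·Fᵀ + Q = [27 -12; -12 21]
S = H·P̄·Hᵀ + R = [181]
K = P̄·Hᵀ·S⁻¹ = [-66/181; 45/181]
x' − x̄ = [-1320/181, 900/181] = K·y
y = (KᵀK)⁻¹·Kᵀ·(x' − x̄) = [20]
z = y + H·x̄ = [20] + [-18] = [2]

z = [2]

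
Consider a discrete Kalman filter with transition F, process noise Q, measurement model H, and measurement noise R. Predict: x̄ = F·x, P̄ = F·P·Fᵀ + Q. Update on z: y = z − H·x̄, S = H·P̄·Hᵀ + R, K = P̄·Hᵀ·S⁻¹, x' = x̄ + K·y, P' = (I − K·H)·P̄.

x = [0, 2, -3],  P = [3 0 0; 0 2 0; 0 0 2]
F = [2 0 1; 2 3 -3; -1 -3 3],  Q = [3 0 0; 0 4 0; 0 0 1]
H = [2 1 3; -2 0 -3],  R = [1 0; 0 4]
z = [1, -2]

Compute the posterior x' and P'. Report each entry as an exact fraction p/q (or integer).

x̄ = F·x = [-3, 15, -15]
P̄ = F·P·Fᵀ + Q = [17 6 0; 6 52 -42; 0 -42 40]
y = z − H·x̄ = [37, -53]
S = H·P̄·Hᵀ + R = [253 -314; -314 432]
K = P̄·Hᵀ·S⁻¹ = [1651/2675 1979/5350; 2253/2675 4687/5350; -996/2675 -1467/2675]
x' = x̄ + K·y = [1237/5350, -1439/5350, 774/2675]
P' = (I − K·H)·P̄ = [13078/2675 5609/2675 -10038/2675; 5609/2675 11627/2675 -6864/2675; -10038/2675 -6864/2675 8648/2675]

x' = [1237/5350, -1439/5350, 774/2675]
P' = [13078/2675 5609/2675 -10038/2675; 5609/2675 11627/2675 -6864/2675; -10038/2675 -6864/2675 8648/2675]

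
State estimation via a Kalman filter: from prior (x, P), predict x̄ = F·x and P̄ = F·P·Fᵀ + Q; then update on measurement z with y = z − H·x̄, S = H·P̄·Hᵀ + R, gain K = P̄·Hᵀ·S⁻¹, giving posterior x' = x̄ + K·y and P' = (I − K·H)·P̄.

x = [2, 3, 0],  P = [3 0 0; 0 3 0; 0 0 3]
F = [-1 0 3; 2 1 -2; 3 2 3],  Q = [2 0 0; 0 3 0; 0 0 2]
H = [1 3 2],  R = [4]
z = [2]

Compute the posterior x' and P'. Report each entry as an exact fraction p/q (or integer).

x̄ = F·x = [-2, 7, 12]
P̄ = F·P·Fᵀ + Q = [32 -24 18; -24 30 6; 18 6 68]
y = z − H·x̄ = [-41]
S = H·P̄·Hᵀ + R = [578]
K = P̄·Hᵀ·S⁻¹ = [-2/289; 39/289; 86/289]
x' = x̄ + K·y = [-496/289, 424/289, -58/289]
P' = (I − K·H)·P̄ = [9240/289 -6780/289 5546/289; -6780/289 5628/289 -4974/289; 5546/289 -4974/289 4860/289]

x' = [-496/289, 424/289, -58/289]
P' = [9240/289 -6780/289 5546/289; -6780/289 5628/289 -4974/289; 5546/289 -4974/289 4860/289]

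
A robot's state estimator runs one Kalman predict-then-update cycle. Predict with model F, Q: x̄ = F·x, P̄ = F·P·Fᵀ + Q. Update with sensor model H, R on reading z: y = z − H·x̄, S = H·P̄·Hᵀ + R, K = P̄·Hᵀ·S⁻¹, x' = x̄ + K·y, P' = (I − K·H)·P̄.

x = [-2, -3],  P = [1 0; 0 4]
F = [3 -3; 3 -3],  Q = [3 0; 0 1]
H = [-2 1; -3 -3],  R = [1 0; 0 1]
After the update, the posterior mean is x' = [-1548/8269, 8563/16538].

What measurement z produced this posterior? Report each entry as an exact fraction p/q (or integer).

x̄ = F·x = [3, 3]
P̄ = F·P·Fᵀ + Q = [48 45; 45 46]
S = H·P̄·Hᵀ + R = [59 285; 285 1657]
K = P̄·Hᵀ·S⁻¹ = [-2496/8269 -963/8269; 4897/16538 -3567/16538]
x' − x̄ = [-26355/8269, -41051/16538] = K·y
y = (KᵀK)⁻¹·Kᵀ·(x' − x̄) = [4, 17]
z = y + H·x̄ = [4, 17] + [-3, -18] = [1, -1]

z = [1, -1]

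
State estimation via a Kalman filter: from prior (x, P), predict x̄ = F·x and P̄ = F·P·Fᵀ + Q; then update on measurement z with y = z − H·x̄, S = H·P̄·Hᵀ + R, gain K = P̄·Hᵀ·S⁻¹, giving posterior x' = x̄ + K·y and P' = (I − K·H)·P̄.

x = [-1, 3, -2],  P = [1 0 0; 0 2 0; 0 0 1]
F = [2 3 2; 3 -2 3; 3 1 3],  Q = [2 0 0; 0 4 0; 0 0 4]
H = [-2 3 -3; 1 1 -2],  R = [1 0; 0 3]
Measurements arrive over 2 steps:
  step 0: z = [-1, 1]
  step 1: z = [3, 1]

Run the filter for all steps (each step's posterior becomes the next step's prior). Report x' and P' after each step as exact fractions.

step 0: x̄ = F·x = [3, -15, -6]
step 0: P̄ = F·P·Fᵀ + Q = [28 0 18; 0 30 14; 18 14 24]
step 0: y = z − H·x̄ = [32, 1]
step 0: S = H·P̄·Hᵀ + R = [563 70; 70 29]
step 0: K = P̄·Hᵀ·S⁻¹ = [-2630/11427 3196/11427; 1252/11427 -2234/11427; -794/11427 -4388/11427]
step 0: x' = x̄ + K·y = [-1197/293, -3425/293, -2522/293]
step 0: P' = (I − K·H)·P̄ = [56224/11427 119848/11427 83242/11427; 119848/11427 287182/11427 206866/11427; 83242/11427 206866/11427 151636/11427]
step 1: x̄ = F·x = [-17713/293, -4307/293, -14582/293]
step 1: P̄ = F·P·Fᵀ + Q = [8025436/11427 2156542/11427 6701464/11427; 2156542/11427 642964/11427 1814590/11427; 6701464/11427 1814590/11427 5662270/11427]
step 1: y = z − H·x̄ = [-65372/293, -6851/293]
step 1: S = H·P̄·Hᵀ + R = [110736721/11427 4126112/3809; 4126112/3809 533543/3809]
step 1: K = P̄·Hᵀ·S⁻¹ = [-669090026/2102494519 943498734/2102494519; -197749142/2102494519 439464914/2102494519; -451987088/2102494519 -193660354/2102494519]
step 1: x' = x̄ + K·y = [117262587/2102494519, 2938699289/2102494519, 735467324/2102494519]
step 1: P' = (I − K·H)·P̄ = [4378502548/2102494519 6939949726/2102494519 4243978036/2102494519; 6939949726/2102494519 14742988524/2102494519 10182271754/2102494519; 4243978036/2102494519 10182271754/2102494519 7503615426/2102494519]

step 0: x' = [-1197/293, -3425/293, -2522/293], P' = [56224/11427 119848/11427 83242/11427; 119848/11427 287182/11427 206866/11427; 83242/11427 206866/11427 151636/11427]
step 1: x' = [117262587/2102494519, 2938699289/2102494519, 735467324/2102494519], P' = [4378502548/2102494519 6939949726/2102494519 4243978036/2102494519; 6939949726/2102494519 14742988524/2102494519 10182271754/2102494519; 4243978036/2102494519 10182271754/2102494519 7503615426/2102494519]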